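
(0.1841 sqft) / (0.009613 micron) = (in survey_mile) 1106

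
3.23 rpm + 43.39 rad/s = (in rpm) 417.6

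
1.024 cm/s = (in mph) 0.02291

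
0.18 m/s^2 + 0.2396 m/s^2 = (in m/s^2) 0.4196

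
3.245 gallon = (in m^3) 0.01228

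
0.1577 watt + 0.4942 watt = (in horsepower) 0.0008742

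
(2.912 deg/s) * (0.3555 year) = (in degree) 3.265e+07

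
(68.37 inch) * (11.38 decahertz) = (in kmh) 711.4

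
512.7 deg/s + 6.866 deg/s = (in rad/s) 9.068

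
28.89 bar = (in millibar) 2.889e+04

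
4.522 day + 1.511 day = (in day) 6.033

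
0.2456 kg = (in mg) 2.456e+05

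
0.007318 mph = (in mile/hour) 0.007318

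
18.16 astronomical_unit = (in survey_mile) 1.688e+09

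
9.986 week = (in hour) 1678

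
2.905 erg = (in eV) 1.813e+12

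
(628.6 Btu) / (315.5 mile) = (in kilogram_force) 0.1332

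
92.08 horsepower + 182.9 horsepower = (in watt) 2.051e+05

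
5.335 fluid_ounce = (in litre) 0.1578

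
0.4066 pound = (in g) 184.4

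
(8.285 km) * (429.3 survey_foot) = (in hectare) 108.4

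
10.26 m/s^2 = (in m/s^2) 10.26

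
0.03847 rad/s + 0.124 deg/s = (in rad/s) 0.04063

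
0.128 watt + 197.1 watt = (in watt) 197.2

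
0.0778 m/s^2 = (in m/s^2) 0.0778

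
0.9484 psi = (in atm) 0.06453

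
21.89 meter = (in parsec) 7.094e-16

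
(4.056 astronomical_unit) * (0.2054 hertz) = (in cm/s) 1.246e+13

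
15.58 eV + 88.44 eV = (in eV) 104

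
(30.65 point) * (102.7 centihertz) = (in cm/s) 1.11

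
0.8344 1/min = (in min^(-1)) 0.8344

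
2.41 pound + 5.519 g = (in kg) 1.099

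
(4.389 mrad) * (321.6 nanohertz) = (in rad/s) 1.412e-09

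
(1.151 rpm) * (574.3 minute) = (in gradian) 2.644e+05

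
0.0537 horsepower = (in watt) 40.04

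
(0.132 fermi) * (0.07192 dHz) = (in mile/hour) 2.124e-18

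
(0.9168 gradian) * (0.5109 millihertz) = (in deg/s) 0.0004216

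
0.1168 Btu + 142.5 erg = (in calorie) 29.45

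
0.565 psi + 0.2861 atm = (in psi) 4.77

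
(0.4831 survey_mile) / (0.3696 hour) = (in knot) 1.136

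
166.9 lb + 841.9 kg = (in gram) 9.176e+05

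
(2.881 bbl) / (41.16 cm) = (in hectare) 0.0001113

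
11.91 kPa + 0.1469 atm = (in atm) 0.2644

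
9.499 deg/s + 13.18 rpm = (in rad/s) 1.546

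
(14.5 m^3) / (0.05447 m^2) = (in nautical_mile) 0.1437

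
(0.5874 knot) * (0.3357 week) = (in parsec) 1.988e-12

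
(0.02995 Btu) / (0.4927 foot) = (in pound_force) 47.3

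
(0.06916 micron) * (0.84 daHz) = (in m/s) 5.809e-07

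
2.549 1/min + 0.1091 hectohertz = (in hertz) 10.95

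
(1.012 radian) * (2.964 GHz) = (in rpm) 2.864e+10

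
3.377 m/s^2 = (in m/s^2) 3.377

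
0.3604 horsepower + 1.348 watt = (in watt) 270.1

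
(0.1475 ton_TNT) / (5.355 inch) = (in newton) 4.537e+09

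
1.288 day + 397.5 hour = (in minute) 2.57e+04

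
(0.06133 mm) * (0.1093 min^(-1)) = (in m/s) 1.117e-07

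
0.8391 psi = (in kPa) 5.785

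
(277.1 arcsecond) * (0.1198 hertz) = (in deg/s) 0.009221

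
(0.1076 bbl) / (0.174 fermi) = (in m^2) 9.832e+13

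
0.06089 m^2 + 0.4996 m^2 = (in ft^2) 6.033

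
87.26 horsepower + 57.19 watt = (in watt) 6.513e+04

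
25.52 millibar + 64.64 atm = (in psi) 950.3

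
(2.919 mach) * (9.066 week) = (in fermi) 5.45e+24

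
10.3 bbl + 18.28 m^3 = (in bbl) 125.3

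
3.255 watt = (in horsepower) 0.004365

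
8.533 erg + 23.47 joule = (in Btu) 0.02225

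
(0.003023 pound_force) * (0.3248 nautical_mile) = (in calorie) 1.933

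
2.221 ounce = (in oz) 2.221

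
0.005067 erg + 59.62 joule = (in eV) 3.721e+20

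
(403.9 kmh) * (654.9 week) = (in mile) 2.761e+07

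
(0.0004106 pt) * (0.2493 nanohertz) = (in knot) 7.019e-17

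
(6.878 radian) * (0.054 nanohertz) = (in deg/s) 2.128e-08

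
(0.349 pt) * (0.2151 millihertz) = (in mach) 7.778e-11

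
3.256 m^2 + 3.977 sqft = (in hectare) 0.0003625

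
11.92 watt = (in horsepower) 0.01598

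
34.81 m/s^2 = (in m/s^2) 34.81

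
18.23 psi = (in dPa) 1.257e+06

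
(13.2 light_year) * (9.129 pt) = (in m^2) 4.022e+14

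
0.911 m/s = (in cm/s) 91.1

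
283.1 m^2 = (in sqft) 3047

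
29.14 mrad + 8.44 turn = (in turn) 8.445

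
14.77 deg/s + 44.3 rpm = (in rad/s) 4.897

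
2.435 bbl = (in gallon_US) 102.3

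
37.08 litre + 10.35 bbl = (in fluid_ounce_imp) 5.922e+04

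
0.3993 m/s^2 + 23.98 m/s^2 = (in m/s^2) 24.38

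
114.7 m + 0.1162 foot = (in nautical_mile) 0.06195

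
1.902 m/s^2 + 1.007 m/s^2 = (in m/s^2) 2.909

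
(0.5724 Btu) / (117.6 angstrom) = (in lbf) 1.154e+10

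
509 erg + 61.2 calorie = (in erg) 2.561e+09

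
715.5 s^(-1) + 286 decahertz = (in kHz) 3.575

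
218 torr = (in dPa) 2.906e+05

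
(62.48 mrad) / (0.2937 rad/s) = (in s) 0.2127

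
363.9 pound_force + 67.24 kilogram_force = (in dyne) 2.278e+08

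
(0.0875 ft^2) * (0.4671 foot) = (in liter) 1.157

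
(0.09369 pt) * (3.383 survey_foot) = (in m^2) 3.408e-05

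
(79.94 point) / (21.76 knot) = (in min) 4.199e-05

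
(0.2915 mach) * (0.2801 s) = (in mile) 0.01728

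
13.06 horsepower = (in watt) 9739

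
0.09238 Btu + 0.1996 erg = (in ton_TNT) 2.329e-08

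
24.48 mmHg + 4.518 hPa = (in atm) 0.03667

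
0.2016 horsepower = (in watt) 150.3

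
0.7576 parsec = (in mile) 1.453e+13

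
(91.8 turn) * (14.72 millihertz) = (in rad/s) 8.49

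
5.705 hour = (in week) 0.03396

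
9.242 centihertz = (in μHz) 9.242e+04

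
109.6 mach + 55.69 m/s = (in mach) 109.8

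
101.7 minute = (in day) 0.07062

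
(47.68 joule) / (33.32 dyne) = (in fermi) 1.431e+20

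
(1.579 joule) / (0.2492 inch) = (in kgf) 25.44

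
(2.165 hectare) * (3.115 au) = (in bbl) 6.346e+16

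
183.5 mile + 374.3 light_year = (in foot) 1.162e+19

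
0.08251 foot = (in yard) 0.0275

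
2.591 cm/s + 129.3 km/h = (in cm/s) 3594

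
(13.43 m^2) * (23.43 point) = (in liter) 111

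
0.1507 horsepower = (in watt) 112.4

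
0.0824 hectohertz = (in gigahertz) 8.24e-09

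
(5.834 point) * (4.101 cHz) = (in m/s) 8.44e-05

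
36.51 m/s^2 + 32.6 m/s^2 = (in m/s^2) 69.11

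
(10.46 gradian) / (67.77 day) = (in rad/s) 2.806e-08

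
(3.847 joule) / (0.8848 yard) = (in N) 4.755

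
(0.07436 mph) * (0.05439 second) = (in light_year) 1.911e-19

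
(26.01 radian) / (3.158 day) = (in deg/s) 0.005462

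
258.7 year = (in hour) 2.266e+06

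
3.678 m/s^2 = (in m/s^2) 3.678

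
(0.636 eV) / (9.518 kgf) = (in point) 3.095e-18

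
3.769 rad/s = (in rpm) 35.99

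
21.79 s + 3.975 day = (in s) 3.435e+05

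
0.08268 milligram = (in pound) 1.823e-07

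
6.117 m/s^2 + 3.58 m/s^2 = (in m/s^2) 9.697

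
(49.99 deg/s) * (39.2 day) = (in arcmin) 1.016e+10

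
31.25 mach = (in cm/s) 1.064e+06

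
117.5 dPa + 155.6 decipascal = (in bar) 0.0002731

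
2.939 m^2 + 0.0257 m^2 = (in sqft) 31.91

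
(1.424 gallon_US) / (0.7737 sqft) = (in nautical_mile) 4.049e-05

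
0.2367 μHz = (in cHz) 2.367e-05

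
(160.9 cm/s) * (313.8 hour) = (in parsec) 5.891e-11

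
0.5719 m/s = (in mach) 0.00168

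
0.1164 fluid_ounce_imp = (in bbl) 2.08e-05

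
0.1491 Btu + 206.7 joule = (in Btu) 0.345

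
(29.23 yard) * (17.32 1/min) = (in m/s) 7.715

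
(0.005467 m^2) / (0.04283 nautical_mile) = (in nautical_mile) 3.722e-08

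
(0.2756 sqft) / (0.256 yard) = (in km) 0.0001094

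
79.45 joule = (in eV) 4.959e+20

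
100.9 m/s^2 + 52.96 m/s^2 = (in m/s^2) 153.9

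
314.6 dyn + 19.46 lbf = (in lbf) 19.46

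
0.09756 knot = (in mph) 0.1123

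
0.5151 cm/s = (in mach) 1.513e-05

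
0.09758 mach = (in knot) 64.59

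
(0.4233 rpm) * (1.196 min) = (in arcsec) 6.561e+05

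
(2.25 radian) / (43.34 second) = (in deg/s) 2.975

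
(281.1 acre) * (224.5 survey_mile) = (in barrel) 2.585e+12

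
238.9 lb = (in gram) 1.084e+05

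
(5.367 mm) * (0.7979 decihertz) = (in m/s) 0.0004282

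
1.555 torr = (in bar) 0.002073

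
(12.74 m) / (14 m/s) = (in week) 1.505e-06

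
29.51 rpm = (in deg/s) 177.1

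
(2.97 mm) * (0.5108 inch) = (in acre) 9.522e-09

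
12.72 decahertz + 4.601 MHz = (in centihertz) 4.601e+08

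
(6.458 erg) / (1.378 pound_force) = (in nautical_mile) 5.689e-11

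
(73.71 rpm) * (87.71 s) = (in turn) 107.8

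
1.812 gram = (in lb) 0.003995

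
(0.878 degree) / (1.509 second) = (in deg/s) 0.5818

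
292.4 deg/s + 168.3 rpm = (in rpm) 217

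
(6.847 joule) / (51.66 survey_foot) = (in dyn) 4.348e+04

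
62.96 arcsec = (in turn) 4.858e-05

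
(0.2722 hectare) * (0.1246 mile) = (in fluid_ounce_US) 1.846e+10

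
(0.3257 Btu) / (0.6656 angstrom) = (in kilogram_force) 5.265e+11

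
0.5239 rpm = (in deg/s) 3.143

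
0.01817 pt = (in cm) 0.000641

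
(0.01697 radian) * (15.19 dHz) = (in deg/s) 1.477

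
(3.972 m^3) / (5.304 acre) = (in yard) 0.0002024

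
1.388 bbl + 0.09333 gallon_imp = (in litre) 221.1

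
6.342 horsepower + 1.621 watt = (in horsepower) 6.344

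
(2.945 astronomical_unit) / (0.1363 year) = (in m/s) 1.025e+05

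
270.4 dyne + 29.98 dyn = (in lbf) 0.0006753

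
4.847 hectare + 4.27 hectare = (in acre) 22.53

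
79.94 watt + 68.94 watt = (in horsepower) 0.1997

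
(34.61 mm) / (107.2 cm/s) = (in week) 5.338e-08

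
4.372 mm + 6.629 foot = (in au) 1.354e-11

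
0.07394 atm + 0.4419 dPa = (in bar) 0.07492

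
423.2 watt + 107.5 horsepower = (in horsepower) 108.1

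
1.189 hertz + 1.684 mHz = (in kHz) 0.001191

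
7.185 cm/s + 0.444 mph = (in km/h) 0.9732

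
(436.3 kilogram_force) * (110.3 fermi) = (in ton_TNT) 1.128e-19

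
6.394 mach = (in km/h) 7838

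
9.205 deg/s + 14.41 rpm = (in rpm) 15.94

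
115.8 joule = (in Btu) 0.1098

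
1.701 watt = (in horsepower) 0.002281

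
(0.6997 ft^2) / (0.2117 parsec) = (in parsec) 3.225e-34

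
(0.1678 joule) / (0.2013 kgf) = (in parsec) 2.755e-18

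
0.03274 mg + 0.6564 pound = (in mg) 2.977e+05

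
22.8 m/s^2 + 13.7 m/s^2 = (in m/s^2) 36.5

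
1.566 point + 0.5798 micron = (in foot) 0.001814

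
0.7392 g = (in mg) 739.2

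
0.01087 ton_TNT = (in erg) 4.548e+14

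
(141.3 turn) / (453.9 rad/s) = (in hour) 0.0005433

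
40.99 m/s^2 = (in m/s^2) 40.99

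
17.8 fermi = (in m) 1.78e-14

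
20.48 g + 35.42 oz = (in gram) 1025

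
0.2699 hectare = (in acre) 0.6669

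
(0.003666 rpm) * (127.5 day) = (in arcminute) 1.454e+07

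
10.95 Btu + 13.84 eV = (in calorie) 2761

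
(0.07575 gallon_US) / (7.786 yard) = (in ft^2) 0.0004335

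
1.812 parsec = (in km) 5.591e+13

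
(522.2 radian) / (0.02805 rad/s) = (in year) 0.0005903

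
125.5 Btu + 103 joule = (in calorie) 3.167e+04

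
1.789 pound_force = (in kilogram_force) 0.8115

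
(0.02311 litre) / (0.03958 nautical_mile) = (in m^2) 3.153e-07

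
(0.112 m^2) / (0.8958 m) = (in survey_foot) 0.4102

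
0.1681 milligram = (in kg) 1.681e-07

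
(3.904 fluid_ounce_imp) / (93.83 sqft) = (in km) 1.272e-08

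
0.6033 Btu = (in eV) 3.973e+21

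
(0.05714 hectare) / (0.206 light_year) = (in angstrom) 0.002932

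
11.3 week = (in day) 79.1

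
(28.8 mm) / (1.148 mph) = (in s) 0.05612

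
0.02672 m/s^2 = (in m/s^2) 0.02672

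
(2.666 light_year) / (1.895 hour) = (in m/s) 3.697e+12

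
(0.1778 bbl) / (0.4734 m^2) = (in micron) 5.971e+04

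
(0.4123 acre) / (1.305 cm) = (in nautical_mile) 69.04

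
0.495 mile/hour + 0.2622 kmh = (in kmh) 1.059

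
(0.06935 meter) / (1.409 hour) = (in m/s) 1.367e-05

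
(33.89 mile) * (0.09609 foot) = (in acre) 0.3947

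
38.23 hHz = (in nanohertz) 3.823e+12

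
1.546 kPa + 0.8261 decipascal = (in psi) 0.2242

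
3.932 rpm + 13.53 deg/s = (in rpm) 6.187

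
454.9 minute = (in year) 0.0008655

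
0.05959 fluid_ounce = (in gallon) 0.0004655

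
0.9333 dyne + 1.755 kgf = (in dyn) 1.721e+06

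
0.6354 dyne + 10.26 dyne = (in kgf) 1.111e-05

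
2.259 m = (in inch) 88.94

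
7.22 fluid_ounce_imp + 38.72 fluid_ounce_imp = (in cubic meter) 0.001305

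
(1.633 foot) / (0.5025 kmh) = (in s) 3.566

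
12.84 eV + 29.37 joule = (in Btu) 0.02784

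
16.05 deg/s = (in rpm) 2.675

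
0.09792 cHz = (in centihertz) 0.09792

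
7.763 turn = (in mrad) 4.878e+04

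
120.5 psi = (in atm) 8.2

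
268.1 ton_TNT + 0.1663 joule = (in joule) 1.122e+12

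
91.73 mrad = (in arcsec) 1.892e+04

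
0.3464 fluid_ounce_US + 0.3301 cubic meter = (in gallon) 87.21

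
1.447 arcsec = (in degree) 0.0004019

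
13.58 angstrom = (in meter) 1.358e-09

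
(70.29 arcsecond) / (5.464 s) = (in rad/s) 6.237e-05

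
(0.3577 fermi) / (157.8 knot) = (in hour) 1.224e-21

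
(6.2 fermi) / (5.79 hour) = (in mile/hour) 6.654e-19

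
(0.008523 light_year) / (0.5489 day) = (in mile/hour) 3.803e+09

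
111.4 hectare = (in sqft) 1.199e+07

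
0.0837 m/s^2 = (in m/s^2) 0.0837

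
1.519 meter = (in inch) 59.8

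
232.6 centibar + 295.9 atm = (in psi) 4382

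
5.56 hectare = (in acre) 13.74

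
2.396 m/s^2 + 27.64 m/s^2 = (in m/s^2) 30.04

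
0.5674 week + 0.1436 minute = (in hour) 95.33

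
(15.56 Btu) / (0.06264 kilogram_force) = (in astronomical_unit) 1.786e-07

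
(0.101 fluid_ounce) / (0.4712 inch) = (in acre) 6.167e-08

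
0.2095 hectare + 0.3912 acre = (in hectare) 0.3678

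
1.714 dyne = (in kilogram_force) 1.748e-06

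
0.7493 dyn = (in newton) 7.493e-06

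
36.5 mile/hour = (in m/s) 16.32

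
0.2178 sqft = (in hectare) 2.023e-06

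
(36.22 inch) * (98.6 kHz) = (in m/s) 9.071e+04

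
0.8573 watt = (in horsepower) 0.00115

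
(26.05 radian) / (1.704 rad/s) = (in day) 0.0001769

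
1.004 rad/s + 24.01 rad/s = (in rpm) 238.9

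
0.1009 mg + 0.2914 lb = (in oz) 4.662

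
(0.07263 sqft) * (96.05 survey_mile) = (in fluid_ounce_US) 3.527e+07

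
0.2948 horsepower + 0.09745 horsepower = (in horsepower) 0.3922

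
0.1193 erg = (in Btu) 1.131e-11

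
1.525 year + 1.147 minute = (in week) 79.52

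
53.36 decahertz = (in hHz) 5.336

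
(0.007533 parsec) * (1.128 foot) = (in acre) 1.975e+10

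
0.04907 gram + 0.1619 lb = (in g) 73.49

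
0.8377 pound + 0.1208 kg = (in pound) 1.104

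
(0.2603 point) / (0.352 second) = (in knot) 0.0005071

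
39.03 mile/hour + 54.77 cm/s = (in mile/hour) 40.26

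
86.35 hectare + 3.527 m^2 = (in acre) 213.4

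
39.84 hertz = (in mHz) 3.984e+04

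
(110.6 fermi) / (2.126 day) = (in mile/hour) 1.347e-18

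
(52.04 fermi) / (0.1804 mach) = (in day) 9.806e-21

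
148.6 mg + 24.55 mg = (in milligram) 173.1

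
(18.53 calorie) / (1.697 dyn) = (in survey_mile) 2839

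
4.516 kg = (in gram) 4516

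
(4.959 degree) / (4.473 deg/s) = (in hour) 0.000308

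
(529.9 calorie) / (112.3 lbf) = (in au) 2.967e-11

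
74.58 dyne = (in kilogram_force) 7.605e-05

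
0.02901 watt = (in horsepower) 3.89e-05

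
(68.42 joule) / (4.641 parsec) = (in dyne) 4.778e-11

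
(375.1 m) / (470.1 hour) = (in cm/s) 0.02216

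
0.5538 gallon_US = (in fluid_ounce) 70.89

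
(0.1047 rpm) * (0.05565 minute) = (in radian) 0.03661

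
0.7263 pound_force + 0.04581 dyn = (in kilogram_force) 0.3294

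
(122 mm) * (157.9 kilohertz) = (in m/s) 1.926e+04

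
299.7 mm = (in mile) 0.0001862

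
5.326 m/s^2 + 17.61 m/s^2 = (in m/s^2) 22.94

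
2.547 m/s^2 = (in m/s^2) 2.547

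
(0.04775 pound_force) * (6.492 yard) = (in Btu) 0.001195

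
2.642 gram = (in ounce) 0.09319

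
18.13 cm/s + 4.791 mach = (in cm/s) 1.632e+05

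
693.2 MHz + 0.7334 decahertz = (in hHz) 6.932e+06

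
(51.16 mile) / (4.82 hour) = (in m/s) 4.745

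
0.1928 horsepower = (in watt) 143.8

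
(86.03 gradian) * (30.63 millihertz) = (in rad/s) 0.04139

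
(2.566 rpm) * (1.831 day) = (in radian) 4.251e+04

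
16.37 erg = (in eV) 1.022e+13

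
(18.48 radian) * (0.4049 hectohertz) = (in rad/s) 748.3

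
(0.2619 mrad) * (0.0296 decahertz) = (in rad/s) 7.752e-05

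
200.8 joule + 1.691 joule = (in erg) 2.025e+09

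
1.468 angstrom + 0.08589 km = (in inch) 3381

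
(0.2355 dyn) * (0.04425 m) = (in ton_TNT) 2.491e-17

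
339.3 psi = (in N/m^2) 2.339e+06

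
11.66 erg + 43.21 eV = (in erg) 11.66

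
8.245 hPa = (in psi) 0.1196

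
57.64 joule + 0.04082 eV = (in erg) 5.764e+08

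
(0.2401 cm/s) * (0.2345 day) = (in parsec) 1.577e-15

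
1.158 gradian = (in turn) 0.002895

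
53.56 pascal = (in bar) 0.0005356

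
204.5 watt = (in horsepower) 0.2742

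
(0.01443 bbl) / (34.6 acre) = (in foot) 5.376e-08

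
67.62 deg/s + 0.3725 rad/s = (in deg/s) 88.96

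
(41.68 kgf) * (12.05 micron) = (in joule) 0.004925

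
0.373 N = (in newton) 0.373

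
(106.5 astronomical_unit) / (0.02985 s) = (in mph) 1.194e+15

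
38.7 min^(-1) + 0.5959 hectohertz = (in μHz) 6.024e+07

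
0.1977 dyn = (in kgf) 2.016e-07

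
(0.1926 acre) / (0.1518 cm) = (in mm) 5.135e+08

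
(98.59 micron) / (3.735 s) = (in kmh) 9.503e-05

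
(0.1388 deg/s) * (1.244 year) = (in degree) 5.445e+06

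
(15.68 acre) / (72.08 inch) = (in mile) 21.54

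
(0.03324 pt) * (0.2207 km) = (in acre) 6.395e-07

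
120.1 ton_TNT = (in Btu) 4.763e+08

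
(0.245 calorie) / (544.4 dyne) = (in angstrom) 1.883e+12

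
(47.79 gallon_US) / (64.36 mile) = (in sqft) 1.88e-05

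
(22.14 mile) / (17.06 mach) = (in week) 1.014e-05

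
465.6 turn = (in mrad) 2.925e+06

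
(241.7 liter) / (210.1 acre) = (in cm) 2.843e-05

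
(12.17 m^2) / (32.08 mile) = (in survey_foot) 0.0007734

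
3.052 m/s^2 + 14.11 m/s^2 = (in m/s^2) 17.16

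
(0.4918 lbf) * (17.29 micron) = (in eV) 2.361e+14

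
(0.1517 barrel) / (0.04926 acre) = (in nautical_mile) 6.533e-08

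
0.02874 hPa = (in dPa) 28.74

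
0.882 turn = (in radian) 5.542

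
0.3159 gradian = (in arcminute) 17.06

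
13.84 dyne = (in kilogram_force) 1.411e-05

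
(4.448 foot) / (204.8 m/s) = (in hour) 1.839e-06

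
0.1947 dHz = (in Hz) 0.01947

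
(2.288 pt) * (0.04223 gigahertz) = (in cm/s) 3.409e+06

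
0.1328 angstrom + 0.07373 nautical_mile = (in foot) 448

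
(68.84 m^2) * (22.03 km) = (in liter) 1.517e+09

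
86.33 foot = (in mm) 2.631e+04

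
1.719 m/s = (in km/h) 6.188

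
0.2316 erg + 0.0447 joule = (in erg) 4.47e+05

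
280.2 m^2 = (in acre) 0.06924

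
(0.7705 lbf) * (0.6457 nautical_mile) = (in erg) 4.099e+10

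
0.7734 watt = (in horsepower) 0.001037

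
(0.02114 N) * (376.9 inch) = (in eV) 1.263e+18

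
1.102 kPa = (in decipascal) 1.102e+04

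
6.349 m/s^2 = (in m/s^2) 6.349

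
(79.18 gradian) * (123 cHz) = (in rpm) 14.61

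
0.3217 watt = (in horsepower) 0.0004314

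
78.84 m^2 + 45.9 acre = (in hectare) 18.58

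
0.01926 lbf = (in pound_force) 0.01926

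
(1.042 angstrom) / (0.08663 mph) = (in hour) 7.474e-13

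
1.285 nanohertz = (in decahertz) 1.285e-10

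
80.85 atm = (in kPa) 8192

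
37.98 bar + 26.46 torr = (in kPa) 3802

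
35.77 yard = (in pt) 9.272e+04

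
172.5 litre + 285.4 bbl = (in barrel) 286.5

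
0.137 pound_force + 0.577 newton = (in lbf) 0.2667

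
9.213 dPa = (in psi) 0.0001336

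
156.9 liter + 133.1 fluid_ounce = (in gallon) 42.49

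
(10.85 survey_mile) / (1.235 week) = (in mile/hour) 0.05229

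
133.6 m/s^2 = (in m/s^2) 133.6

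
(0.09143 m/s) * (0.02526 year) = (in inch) 2.867e+06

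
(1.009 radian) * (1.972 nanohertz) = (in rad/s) 1.99e-09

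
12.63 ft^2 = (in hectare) 0.0001173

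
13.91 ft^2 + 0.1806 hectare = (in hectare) 0.1807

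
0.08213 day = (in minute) 118.3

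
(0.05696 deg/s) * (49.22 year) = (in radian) 1.543e+06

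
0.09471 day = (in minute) 136.4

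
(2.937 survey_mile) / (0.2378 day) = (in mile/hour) 0.5146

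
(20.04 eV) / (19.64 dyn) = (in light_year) 1.728e-30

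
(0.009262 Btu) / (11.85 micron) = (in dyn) 8.246e+10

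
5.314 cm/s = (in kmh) 0.1913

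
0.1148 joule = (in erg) 1.148e+06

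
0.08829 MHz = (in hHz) 882.9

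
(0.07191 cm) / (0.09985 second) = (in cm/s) 0.7202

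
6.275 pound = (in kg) 2.846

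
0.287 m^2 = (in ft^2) 3.089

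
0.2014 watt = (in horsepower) 0.0002701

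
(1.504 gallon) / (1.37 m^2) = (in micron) 4156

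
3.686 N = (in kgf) 0.3759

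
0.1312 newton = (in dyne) 1.312e+04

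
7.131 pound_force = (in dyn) 3.172e+06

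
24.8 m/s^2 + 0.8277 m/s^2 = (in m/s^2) 25.63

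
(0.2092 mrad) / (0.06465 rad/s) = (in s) 0.003236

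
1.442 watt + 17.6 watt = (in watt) 19.04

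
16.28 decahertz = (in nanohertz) 1.628e+11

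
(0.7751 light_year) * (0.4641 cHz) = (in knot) 6.615e+13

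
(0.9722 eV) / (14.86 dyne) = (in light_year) 1.108e-31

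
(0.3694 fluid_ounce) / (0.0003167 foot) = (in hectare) 1.132e-05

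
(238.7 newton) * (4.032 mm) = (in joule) 0.9624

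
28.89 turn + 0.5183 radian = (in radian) 182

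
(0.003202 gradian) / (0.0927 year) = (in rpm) 1.643e-10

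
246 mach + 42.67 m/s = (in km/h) 3.017e+05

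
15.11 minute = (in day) 0.01049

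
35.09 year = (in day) 1.281e+04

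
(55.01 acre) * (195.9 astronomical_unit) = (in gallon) 1.723e+21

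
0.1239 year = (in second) 3.907e+06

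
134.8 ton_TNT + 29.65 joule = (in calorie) 1.348e+11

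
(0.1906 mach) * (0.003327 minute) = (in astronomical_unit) 8.66e-11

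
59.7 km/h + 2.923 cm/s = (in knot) 32.29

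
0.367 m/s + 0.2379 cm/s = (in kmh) 1.33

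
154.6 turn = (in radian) 971.4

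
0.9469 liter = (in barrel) 0.005956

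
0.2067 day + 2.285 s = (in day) 0.2067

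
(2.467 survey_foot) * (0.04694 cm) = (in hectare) 3.53e-08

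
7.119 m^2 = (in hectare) 0.0007119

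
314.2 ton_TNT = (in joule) 1.315e+12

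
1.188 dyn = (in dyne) 1.188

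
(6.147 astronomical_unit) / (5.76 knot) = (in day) 3.592e+06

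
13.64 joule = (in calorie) 3.26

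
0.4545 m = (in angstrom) 4.545e+09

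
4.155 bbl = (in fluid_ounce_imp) 2.325e+04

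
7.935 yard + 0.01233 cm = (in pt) 2.057e+04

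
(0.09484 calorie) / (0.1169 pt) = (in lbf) 2163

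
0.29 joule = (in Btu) 0.0002749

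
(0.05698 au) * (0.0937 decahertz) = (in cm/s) 7.987e+11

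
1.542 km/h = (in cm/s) 42.83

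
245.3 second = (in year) 7.778e-06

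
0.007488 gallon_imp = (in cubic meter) 3.404e-05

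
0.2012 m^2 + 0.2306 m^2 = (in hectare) 4.318e-05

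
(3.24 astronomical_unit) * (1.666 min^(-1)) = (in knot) 2.616e+10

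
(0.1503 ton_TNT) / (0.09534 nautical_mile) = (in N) 3.562e+06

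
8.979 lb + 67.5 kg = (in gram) 7.157e+04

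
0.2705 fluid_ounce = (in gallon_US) 0.002113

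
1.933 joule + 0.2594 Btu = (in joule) 275.6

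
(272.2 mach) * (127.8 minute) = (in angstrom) 7.107e+18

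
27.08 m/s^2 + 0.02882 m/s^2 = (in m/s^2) 27.11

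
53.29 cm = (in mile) 0.0003311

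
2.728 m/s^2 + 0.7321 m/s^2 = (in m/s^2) 3.46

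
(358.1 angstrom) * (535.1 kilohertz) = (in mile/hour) 0.04286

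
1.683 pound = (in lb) 1.683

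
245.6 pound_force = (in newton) 1092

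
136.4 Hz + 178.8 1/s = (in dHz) 3152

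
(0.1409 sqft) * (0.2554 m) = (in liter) 3.343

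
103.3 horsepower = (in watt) 7.703e+04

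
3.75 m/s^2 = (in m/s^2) 3.75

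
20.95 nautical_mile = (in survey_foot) 1.273e+05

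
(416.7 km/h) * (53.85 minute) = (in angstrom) 3.74e+15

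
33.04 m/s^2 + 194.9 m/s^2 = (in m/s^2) 227.9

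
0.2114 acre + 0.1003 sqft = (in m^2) 855.5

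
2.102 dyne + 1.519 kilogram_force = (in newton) 14.9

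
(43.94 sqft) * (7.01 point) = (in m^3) 0.0101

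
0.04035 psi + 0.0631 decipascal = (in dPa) 2782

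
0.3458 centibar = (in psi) 0.05015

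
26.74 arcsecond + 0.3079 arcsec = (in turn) 2.087e-05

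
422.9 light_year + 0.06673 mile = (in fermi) 4.001e+33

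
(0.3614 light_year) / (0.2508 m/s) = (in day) 1.578e+11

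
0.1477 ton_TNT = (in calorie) 1.477e+08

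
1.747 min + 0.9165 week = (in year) 0.01758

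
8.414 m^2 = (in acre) 0.002079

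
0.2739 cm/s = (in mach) 8.044e-06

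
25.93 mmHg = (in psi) 0.5014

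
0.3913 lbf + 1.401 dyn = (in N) 1.741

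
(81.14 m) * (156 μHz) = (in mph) 0.02831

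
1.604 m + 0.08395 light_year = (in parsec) 0.02574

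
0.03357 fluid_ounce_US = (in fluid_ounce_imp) 0.03494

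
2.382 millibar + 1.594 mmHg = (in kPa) 0.4507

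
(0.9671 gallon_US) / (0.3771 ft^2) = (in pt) 296.2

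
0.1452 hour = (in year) 1.658e-05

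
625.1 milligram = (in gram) 0.6251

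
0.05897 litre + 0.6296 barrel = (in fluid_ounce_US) 3387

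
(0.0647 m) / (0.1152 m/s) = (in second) 0.5616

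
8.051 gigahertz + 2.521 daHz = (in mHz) 8.051e+12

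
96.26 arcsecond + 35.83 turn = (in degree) 1.29e+04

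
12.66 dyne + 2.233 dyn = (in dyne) 14.89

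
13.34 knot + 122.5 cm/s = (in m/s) 8.088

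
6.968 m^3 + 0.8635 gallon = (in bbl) 43.85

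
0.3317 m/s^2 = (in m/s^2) 0.3317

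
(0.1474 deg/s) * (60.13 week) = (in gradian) 5.956e+06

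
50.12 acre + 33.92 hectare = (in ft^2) 5.834e+06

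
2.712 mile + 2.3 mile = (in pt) 2.286e+07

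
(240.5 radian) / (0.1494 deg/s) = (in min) 1537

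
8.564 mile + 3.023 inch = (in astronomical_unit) 9.213e-08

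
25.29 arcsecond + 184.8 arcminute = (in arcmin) 185.2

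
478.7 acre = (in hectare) 193.7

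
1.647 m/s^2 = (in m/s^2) 1.647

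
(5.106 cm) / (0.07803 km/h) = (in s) 2.356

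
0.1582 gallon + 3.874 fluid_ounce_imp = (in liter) 0.7089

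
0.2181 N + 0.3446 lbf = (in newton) 1.751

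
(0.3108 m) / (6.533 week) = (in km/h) 2.832e-07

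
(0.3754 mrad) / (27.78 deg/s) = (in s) 0.0007743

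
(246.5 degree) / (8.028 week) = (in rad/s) 8.861e-07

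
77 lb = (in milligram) 3.493e+07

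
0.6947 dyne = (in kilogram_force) 7.084e-07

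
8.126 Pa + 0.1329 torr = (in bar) 0.0002584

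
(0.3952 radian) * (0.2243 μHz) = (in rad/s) 8.864e-08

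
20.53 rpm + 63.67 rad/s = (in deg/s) 3771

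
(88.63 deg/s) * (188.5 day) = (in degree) 1.443e+09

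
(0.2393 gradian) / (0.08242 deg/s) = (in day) 3.024e-05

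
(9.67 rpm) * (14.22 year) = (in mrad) 4.541e+11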